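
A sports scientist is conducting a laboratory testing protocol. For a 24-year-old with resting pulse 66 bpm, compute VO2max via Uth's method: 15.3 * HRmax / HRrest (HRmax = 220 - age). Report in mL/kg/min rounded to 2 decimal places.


Step 1: HRmax = 220 - 24 = 196 bpm
Step 2: Ratio = 196 / 66 = 2.9697
Step 3: VO2max = 15.3 * 2.9697 = 45.44 mL/kg/min

45.44 mL/kg/min


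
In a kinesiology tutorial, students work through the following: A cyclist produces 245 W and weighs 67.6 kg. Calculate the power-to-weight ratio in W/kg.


P/W = power / mass
= 245 / 67.6
= 3.624 W/kg

3.624 W/kg


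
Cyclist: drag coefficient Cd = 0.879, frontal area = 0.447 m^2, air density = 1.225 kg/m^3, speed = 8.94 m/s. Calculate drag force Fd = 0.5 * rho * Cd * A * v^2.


v^2 = 8.94^2 = 79.9236
Fd = 0.5 * 1.225 * 0.879 * 0.447 * 79.9236
= 19.234 N

19.234 N


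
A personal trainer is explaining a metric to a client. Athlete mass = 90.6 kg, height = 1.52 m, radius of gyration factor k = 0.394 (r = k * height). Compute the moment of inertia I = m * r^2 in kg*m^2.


r = k * height = 0.394 * 1.52 = 0.59888 m
r^2 = 0.59888^2 = 0.358657
I = 90.6 * 0.358657 = 32.494 kg*m^2

32.494 kg*m^2


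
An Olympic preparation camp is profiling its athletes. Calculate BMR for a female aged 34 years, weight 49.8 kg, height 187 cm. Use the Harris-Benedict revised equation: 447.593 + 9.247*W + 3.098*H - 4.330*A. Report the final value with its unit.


Substituting values:
W term = 9.247 * 49.8 = 460.5006
H term = 3.098 * 187 = 579.326
A term = 4.330 * 34 = 147.22
BMR = 1340.2 kcal/day

1340.2 kcal/day


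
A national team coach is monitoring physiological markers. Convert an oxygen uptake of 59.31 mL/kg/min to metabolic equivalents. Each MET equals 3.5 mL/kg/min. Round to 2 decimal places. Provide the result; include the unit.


One MET = 3.5 mL/kg/min
Number of METs = 59.31 / 3.5
= 16.95 METs

16.95 METs


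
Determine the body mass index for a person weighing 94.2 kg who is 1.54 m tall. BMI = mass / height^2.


BMI = mass / height^2
= 94.2 / 1.54^2
= 94.2 / 2.3716
= 39.72 kg/m^2

39.72 kg/m^2


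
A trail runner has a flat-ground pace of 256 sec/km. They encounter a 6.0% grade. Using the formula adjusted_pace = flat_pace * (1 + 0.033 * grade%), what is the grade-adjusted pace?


Grade factor = 1 + 0.033 * 6.0 = 1.198
Adjusted = 256 * 1.198 = 306.69 sec/km

306.69 s/km


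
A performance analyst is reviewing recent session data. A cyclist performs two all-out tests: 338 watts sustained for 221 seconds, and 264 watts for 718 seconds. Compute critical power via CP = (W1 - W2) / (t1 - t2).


W1 = P1 * t1 = 338 * 221 = 74698 J
W2 = P2 * t2 = 264 * 718 = 189552 J
CP = (74698 - 189552) / (221 - 718)
= 231.09 W

231.09 W


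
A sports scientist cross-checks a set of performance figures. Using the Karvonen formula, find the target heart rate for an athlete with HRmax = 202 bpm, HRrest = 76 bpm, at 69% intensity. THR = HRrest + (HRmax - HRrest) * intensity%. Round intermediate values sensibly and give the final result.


HRR = 202 - 76 = 126
THR = 76 + 126 * 0.69
= 76 + 86.94
= 162.94 bpm

162.94 bpm


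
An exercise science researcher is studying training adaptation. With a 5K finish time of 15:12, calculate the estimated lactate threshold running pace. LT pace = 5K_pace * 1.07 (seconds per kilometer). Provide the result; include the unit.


Race duration = 912 s for 5 km
Average pace = 912 / 5 = 182.4 s/km
LT pace = 182.4 * 1.07
= 195.17 s/km

195.17 s/km


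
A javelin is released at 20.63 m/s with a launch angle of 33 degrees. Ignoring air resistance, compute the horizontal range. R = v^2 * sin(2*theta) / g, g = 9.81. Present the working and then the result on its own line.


Launch speed squared = 425.5969
sin(2 * 33 deg) = 0.913545
Range = 425.5969 * 0.913545 / 9.81
= 39.633 m

39.633 m


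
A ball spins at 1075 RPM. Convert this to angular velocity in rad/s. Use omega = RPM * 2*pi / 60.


omega = 1075 * 2 * pi / 60
= 1075 * 6.28318531 / 60
= 6754.424 / 60
= 112.574 rad/s

112.574 rad/s


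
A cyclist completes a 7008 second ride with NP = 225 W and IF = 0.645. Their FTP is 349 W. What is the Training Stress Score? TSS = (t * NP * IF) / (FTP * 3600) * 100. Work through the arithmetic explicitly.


t * NP * IF = 7008 * 225 * 0.645 = 1017036.0
FTP * 3600 = 1256400
TSS = (1017036.0 / 1256400) * 100 = 80.95

80.95 TSS


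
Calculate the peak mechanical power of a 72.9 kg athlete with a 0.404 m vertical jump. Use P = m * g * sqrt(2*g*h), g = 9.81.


First, sqrt(2gh) = sqrt(2 * 9.81 * 0.404)
= sqrt(7.92648) = 2.815401 m/s
Power = 72.9 * 9.81 * 2.815401 = 2013.43 W

2013.43 W


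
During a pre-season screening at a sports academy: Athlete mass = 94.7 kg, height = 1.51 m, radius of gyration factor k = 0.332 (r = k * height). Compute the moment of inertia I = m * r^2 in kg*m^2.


r = k * height = 0.332 * 1.51 = 0.50132 m
r^2 = 0.50132^2 = 0.251322
I = 94.7 * 0.251322 = 23.8 kg*m^2

23.8 kg*m^2


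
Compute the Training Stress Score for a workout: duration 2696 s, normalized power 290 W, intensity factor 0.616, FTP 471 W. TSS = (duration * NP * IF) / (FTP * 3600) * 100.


Product = 2696 * 290 * 0.616 = 481613.44
Base = 471 * 3600 = 1695600
TSS = 481613.44 / 1695600 * 100 = 28.4

28.4 TSS


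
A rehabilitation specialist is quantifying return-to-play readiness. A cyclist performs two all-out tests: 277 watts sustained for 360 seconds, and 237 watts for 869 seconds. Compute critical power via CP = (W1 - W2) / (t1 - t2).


W1 = P1 * t1 = 277 * 360 = 99720 J
W2 = P2 * t2 = 237 * 869 = 205953 J
CP = (99720 - 205953) / (360 - 869)
= 208.71 W

208.71 W


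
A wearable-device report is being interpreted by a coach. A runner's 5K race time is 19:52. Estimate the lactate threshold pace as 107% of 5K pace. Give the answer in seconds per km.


Total race time = 19*60 + 52 = 1192 seconds
5K pace = 1192 / 5 = 238.4 sec/km
LT pace = 238.4 * 1.07 = 255.09 sec/km

255.09 s/km


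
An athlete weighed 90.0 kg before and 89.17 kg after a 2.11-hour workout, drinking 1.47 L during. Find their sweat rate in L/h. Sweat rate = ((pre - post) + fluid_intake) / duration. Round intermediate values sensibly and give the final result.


Body mass change = 0.83 kg
Total sweat loss = 0.83 + 1.47 = 2.3 L
Rate = 2.3 / 2.11 = 1.09 L/h

1.09 L/h


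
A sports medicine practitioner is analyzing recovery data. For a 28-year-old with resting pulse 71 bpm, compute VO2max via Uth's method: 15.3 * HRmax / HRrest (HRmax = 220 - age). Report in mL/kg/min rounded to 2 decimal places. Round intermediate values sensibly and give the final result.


Step 1: HRmax = 220 - 28 = 192 bpm
Step 2: Ratio = 192 / 71 = 2.7042
Step 3: VO2max = 15.3 * 2.7042 = 41.37 mL/kg/min

41.37 mL/kg/min


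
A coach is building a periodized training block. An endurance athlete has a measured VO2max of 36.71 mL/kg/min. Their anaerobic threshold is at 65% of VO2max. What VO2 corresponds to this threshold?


Anaerobic threshold VO2 = VO2max * 65%
= 36.71 * 0.65
= 23.86 mL/kg/min

23.86 mL/kg/min


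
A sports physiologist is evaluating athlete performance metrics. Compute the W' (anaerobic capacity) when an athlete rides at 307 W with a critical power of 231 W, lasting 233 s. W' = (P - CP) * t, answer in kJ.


Above-CP power = 76 W
Duration = 233 s
W' = 76 * 233 = 17708 J
Convert: 17708 / 1000 = 17.708 kJ

17.708 kJ


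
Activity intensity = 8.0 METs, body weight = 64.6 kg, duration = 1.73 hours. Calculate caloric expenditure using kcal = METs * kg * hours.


kcal = 8.0 * 64.6 * 1.73
= 516.8 * 1.73
= 894.06 kcal

894.06 kcal


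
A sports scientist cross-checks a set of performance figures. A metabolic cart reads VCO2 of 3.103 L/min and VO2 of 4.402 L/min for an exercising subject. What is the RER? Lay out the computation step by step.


RER = VCO2 / VO2 = 3.103 / 4.402 = 0.7049

0.7049


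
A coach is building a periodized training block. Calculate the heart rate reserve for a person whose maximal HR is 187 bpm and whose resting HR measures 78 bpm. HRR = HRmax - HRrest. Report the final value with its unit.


HRmax = 187 bpm
HRrest = 78 bpm
HRR = 187 - 78 = 109 bpm

109 bpm


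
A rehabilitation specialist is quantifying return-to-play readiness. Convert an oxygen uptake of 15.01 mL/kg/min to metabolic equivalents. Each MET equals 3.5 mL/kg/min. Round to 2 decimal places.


One MET = 3.5 mL/kg/min
Number of METs = 15.01 / 3.5
= 4.29 METs

4.29 METs


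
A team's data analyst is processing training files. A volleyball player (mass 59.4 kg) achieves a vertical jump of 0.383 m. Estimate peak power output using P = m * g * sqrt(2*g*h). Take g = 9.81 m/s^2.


2 * g * h = 2 * 9.81 * 0.383 = 7.51446
sqrt(7.51446) = 2.741252 m/s
P = 59.4 * 9.81 * 2.741252 = 1597.37 W

1597.37 W


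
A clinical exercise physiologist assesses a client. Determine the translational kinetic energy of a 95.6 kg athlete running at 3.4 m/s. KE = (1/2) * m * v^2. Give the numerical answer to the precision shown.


KE = 0.5 * m * v^2
= 0.5 * 95.6 * 3.4^2
= 0.5 * 95.6 * 11.56
= 552.57 J

552.57 J


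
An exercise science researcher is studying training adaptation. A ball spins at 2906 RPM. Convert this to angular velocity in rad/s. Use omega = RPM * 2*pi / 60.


omega = 2906 * 2 * pi / 60
= 2906 * 6.28318531 / 60
= 18258.937 / 60
= 304.316 rad/s

304.316 rad/s


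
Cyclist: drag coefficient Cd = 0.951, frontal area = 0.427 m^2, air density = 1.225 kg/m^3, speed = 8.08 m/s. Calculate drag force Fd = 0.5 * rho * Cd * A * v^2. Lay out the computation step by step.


v^2 = 8.08^2 = 65.2864
Fd = 0.5 * 1.225 * 0.951 * 0.427 * 65.2864
= 16.238 N

16.238 N


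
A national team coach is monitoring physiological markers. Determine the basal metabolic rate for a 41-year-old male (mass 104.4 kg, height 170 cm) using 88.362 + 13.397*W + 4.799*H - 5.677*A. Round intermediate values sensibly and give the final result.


BMR = 88.362 + 13.397*104.4 + 4.799*170 - 5.677*41
= 2070.08 kcal/day

2070.08 kcal/day


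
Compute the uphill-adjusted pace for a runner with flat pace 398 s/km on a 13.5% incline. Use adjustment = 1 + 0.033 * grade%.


Adjustment factor = 1 + 0.033 * 13.5 = 1.4455
Grade-adjusted pace = 398 * 1.4455 = 575.31 s/km

575.31 s/km


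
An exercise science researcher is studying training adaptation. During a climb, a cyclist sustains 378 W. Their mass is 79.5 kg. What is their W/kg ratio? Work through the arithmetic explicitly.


Power-to-weight = 378 W / 79.5 kg
= 4.755 W/kg

4.755 W/kg


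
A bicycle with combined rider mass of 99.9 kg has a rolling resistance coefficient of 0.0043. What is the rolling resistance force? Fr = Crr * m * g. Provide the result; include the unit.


Fr = 0.0043 * 99.9 * 9.81
= 0.42957 * 9.81
= 4.214 N

4.214 N


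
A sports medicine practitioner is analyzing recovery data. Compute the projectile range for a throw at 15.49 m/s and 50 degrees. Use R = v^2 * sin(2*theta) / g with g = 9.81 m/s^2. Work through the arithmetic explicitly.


Two times the angle = 100 degrees
sin(100) = 0.984808
R = 239.9401 * 0.984808 / 9.81 = 24.087 m

24.087 m


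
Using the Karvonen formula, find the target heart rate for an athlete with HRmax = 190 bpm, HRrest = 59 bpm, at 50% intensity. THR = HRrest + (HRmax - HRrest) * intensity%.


HRR = 190 - 59 = 131
THR = 59 + 131 * 0.5
= 59 + 65.5
= 124.5 bpm

124.5 bpm


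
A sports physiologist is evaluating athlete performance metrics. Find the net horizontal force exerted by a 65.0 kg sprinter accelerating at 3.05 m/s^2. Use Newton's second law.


Newton's second law: F = m * a
F = 65.0 * 3.05 = 198.25 N

198.25 N


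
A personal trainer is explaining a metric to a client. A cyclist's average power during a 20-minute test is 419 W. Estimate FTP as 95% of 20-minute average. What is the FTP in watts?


FTP = 20-min power * 0.95
= 419 * 0.95
= 398.05 W

398.05 W


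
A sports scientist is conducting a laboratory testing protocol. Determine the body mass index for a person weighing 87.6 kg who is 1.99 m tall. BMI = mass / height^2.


BMI = mass / height^2
= 87.6 / 1.99^2
= 87.6 / 3.9601
= 22.12 kg/m^2

22.12 kg/m^2


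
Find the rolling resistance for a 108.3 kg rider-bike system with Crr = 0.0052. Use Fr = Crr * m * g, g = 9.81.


m * g = 108.3 * 9.81 = 1062.423 N
Fr = 0.0052 * 1062.423 = 5.525 N

5.525 N


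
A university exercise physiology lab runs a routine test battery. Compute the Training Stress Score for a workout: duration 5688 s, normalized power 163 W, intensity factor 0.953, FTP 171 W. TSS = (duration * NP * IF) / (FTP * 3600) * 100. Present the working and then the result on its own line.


Product = 5688 * 163 * 0.953 = 883568.232
Base = 171 * 3600 = 615600
TSS = 883568.232 / 615600 * 100 = 143.53

143.53 TSS


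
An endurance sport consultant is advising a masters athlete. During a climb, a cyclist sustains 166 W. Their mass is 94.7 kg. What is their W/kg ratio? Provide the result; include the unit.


Power-to-weight = 166 W / 94.7 kg
= 1.753 W/kg

1.753 W/kg


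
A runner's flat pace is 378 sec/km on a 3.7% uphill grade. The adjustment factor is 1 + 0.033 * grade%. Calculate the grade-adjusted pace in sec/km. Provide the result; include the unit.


Factor = 1 + 0.033 * 3.7 = 1.1221
Adjusted pace = 378 * 1.1221
= 424.15 sec/km

424.15 s/km


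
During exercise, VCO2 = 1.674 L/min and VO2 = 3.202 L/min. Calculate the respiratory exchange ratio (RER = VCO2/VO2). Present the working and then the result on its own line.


RER = VCO2 / VO2
= 1.674 / 3.202
= 0.5228

0.5228


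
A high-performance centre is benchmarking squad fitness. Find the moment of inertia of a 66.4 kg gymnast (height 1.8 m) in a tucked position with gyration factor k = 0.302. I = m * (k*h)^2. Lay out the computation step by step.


Radius of gyration = 0.302 * 1.8 = 0.5436 m
I = 66.4 * 0.5436^2
= 66.4 * 0.295501
= 19.621 kg*m^2

19.621 kg*m^2


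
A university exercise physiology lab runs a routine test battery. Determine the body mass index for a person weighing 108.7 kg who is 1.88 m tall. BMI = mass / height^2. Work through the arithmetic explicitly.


BMI = mass / height^2
= 108.7 / 1.88^2
= 108.7 / 3.5344
= 30.75 kg/m^2

30.75 kg/m^2


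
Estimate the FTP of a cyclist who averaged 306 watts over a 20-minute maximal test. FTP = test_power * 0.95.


FTP = 306 * 0.95 = 290.7 W

290.7 W


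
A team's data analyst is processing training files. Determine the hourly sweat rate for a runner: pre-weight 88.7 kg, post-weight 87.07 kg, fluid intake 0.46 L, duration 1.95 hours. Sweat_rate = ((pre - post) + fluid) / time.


Mass lost = 88.7 - 87.07 = 1.63 kg
Add fluid consumed: 1.63 + 0.46 = 2.09 L total sweat
Sweat rate = 2.09 / 1.95 = 1.072 L/h

1.072 L/h


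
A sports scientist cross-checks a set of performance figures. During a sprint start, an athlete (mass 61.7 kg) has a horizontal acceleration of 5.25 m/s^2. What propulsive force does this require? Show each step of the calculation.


Propulsive force = mass * acceleration
= 61.7 kg * 5.25 m/s^2
= 323.93 N

323.93 N


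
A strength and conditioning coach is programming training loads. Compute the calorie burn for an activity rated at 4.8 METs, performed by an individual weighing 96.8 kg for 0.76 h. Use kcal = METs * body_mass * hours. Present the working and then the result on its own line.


Product of METs and mass = 4.8 * 96.8 = 464.64
Total kcal = 464.64 * 0.76 = 353.13 kcal

353.13 kcal


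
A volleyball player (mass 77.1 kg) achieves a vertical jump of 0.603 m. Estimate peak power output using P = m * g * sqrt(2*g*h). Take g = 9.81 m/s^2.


2 * g * h = 2 * 9.81 * 0.603 = 11.83086
sqrt(11.83086) = 3.439602 m/s
P = 77.1 * 9.81 * 3.439602 = 2601.55 W

2601.55 W


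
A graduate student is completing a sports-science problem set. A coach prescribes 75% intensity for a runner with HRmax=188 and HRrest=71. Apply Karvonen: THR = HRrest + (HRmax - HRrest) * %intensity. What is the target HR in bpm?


Heart rate reserve = 188 - 71 = 117
Intensity fraction = 75 / 100 = 0.75
THR = 71 + 117 * 0.75 = 158.75 bpm

158.75 bpm


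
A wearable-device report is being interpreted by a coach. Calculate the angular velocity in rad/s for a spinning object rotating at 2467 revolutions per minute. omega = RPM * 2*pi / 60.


omega = RPM * 2*pi / 60
= 2467 * 6.28318531 / 60
= 258.344 rad/s

258.344 rad/s


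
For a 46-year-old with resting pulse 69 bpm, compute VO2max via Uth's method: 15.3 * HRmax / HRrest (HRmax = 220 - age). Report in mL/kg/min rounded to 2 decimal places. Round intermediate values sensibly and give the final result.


Step 1: HRmax = 220 - 46 = 174 bpm
Step 2: Ratio = 174 / 69 = 2.5217
Step 3: VO2max = 15.3 * 2.5217 = 38.58 mL/kg/min

38.58 mL/kg/min


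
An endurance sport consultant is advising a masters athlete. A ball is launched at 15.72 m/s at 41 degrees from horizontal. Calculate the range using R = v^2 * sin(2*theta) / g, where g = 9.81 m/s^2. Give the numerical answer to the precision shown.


sin(2 * 41) = sin(82) = 0.990268
v^2 = 15.72^2 = 247.1184
R = 247.1184 * 0.990268 / 9.81
= 24.945 m

24.945 m


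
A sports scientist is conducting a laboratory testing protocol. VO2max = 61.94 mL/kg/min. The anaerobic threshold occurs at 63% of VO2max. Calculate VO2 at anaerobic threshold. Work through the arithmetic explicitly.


AT fraction = 63 / 100 = 0.63
AT VO2 = 61.94 * 0.63
= 39.02 mL/kg/min

39.02 mL/kg/min


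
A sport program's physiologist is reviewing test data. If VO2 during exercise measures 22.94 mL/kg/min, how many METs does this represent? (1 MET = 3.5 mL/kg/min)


METs = VO2 / 3.5 = 22.94 / 3.5 = 6.55

6.55 METs


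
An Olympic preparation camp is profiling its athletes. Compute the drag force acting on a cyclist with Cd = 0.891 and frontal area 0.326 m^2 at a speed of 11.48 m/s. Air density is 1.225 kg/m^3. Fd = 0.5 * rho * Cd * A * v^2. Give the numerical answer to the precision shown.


Step 1: v^2 = 131.7904
Step 2: Fd = 0.5 * 1.225 * 0.891 * 0.326 * 131.7904
= 23.447 N

23.447 N


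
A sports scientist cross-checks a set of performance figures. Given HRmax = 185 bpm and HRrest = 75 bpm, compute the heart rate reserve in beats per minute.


Heart rate reserve = maximum HR minus resting HR
HRR = 185 - 75 = 110 bpm

110 bpm


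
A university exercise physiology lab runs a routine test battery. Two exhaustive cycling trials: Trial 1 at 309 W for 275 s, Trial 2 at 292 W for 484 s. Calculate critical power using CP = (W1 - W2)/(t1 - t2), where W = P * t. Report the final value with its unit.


W1 = 309 * 275 = 84975 J
W2 = 292 * 484 = 141328 J
CP = (84975 - 141328) / (275 - 484)
= -56353 / -209
= 269.63 W

269.63 W


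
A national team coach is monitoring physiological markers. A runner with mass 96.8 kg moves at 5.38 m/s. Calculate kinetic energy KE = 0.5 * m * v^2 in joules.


v^2 = 5.38^2 = 28.9444
KE = 0.5 * 96.8 * 28.9444
= 1400.91 J

1400.91 J


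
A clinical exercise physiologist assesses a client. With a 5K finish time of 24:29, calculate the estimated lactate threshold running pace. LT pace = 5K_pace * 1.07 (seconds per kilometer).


Race duration = 1469 s for 5 km
Average pace = 1469 / 5 = 293.8 s/km
LT pace = 293.8 * 1.07
= 314.37 s/km

314.37 s/km


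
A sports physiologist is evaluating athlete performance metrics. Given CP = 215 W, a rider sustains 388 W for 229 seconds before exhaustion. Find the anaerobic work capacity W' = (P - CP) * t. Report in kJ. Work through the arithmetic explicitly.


Excess power = 388 - 215 = 173 W
Work above CP = 173 * 229 = 39617 J
W' = 39.617 kJ

39.617 kJ


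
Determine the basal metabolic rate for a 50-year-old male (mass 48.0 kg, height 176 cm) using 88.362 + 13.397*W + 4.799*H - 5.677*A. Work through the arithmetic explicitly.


BMR = 88.362 + 13.397*48.0 + 4.799*176 - 5.677*50
= 1292.19 kcal/day

1292.19 kcal/day


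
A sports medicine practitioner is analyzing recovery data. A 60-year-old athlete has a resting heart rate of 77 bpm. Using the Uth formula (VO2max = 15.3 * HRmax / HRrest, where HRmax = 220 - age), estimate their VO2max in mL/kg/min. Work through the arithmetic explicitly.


HRmax = 220 - 60 = 160 bpm
Ratio = HRmax / HRrest = 160 / 77 = 2.0779
VO2max = 15.3 * 2.0779 = 31.79 mL/kg/min

31.79 mL/kg/min


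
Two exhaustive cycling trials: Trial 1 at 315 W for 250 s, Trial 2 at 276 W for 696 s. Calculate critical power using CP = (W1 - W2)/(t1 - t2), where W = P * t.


W1 = 315 * 250 = 78750 J
W2 = 276 * 696 = 192096 J
CP = (78750 - 192096) / (250 - 696)
= -113346 / -446
= 254.14 W

254.14 W


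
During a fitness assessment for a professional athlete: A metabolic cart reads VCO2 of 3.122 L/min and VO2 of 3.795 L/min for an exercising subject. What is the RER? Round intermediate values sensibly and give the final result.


RER = VCO2 / VO2 = 3.122 / 3.795 = 0.8227

0.8227


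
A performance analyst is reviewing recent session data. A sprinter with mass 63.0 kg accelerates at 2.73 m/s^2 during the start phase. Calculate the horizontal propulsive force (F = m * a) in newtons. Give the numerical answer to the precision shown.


F = m * a
= 63.0 * 2.73
= 171.99 N

171.99 N


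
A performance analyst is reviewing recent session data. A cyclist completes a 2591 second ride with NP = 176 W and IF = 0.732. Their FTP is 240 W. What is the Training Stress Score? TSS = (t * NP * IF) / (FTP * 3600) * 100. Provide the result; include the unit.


t * NP * IF = 2591 * 176 * 0.732 = 333803.712
FTP * 3600 = 864000
TSS = (333803.712 / 864000) * 100 = 38.63

38.63 TSS


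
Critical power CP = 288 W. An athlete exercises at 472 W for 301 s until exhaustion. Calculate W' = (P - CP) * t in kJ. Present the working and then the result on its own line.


P - CP = 472 - 288 = 184 W
W' = 184 * 301 = 55384 J
= 55384 / 1000 = 55.384 kJ

55.384 kJ


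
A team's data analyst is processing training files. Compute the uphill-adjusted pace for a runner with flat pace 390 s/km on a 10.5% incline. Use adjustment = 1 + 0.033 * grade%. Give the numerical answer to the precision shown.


Adjustment factor = 1 + 0.033 * 10.5 = 1.3465
Grade-adjusted pace = 390 * 1.3465 = 525.14 s/km

525.14 s/km


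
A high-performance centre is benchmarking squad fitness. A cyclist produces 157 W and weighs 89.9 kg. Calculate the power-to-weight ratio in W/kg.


P/W = power / mass
= 157 / 89.9
= 1.746 W/kg

1.746 W/kg


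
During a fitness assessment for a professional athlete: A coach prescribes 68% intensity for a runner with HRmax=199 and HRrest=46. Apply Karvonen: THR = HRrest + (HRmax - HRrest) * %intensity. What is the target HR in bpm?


Heart rate reserve = 199 - 46 = 153
Intensity fraction = 68 / 100 = 0.68
THR = 46 + 153 * 0.68 = 150.04 bpm

150.04 bpm


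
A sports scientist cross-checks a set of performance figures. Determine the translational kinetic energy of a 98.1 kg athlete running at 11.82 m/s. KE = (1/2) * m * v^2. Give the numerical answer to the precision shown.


KE = 0.5 * m * v^2
= 0.5 * 98.1 * 11.82^2
= 0.5 * 98.1 * 139.7124
= 6852.89 J

6852.89 J


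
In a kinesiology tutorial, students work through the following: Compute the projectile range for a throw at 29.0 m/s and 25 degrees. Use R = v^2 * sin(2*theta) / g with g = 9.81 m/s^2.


Two times the angle = 50 degrees
sin(50) = 0.766044
R = 841.0 * 0.766044 / 9.81 = 65.672 m

65.672 m


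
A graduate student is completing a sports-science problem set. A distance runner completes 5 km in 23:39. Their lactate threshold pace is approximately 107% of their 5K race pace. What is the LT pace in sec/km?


Convert to seconds: 23 min 39 s = 1419 s
Pace per km = 1419 / 5 = 283.8 s/km
LT pace = 283.8 * 1.07 = 303.67 s/km

303.67 s/km


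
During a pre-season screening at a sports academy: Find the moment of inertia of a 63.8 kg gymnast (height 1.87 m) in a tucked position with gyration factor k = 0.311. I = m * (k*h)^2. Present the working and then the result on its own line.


Radius of gyration = 0.311 * 1.87 = 0.58157 m
I = 63.8 * 0.58157^2
= 63.8 * 0.338224
= 21.579 kg*m^2

21.579 kg*m^2


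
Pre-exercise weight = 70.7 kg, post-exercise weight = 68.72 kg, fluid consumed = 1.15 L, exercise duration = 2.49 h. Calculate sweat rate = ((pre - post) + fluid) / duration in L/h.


Weight loss = 70.7 - 68.72 = 1.98 kg (approx L)
Total sweat = 1.98 + 1.15 = 3.13 L
Sweat rate = 3.13 / 2.49 = 1.257 L/h

1.257 L/h


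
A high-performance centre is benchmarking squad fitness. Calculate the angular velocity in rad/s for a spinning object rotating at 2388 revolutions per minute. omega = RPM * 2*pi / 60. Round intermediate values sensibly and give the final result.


omega = RPM * 2*pi / 60
= 2388 * 6.28318531 / 60
= 250.071 rad/s

250.071 rad/s


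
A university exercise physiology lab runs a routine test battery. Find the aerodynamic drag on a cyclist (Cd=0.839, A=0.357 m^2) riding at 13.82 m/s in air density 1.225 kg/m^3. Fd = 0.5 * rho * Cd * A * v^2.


Fd = 0.5 * 1.225 * 0.839 * 0.357 * 13.82^2
= 0.5 * 1.225 * 0.839 * 0.357 * 190.9924
= 35.039 N

35.039 N


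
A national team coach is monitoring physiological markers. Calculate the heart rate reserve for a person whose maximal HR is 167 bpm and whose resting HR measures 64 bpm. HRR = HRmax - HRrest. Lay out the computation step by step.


HRmax = 167 bpm
HRrest = 64 bpm
HRR = 167 - 64 = 103 bpm

103 bpm


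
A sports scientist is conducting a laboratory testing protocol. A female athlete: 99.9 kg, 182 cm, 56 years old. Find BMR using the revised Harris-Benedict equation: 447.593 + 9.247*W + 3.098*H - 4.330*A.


Intercept = 447.593
Weight contribution = 9.247 * 99.9 = 923.7753
Height contribution = 3.098 * 182 = 563.836
Age contribution = 4.33 * 56 = 242.48
BMR = 447.593 + 923.7753 + 563.836 - 242.48
= 1692.72 kcal/day

1692.72 kcal/day


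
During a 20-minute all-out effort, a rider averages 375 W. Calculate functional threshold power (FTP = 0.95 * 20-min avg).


FTP = 0.95 * 375
= 356.25 W

356.25 W


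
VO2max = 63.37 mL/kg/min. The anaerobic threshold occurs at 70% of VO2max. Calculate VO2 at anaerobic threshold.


AT fraction = 70 / 100 = 0.7
AT VO2 = 63.37 * 0.7
= 44.36 mL/kg/min

44.36 mL/kg/min


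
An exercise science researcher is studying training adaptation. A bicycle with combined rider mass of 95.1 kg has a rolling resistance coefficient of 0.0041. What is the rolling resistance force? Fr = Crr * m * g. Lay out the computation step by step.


Fr = 0.0041 * 95.1 * 9.81
= 0.38991 * 9.81
= 3.825 N

3.825 N


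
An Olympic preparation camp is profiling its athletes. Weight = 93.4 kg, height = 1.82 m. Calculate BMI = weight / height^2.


height^2 = 1.82^2 = 3.3124
BMI = 93.4 / 3.3124 = 28.2 kg/m^2

28.2 kg/m^2


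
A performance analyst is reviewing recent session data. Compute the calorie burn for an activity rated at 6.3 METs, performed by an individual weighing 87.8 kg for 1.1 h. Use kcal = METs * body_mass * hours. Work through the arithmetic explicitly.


Product of METs and mass = 6.3 * 87.8 = 553.14
Total kcal = 553.14 * 1.1 = 608.45 kcal

608.45 kcal


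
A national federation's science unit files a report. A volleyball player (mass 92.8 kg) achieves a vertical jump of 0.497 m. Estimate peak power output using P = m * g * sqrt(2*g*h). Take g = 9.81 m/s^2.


2 * g * h = 2 * 9.81 * 0.497 = 9.75114
sqrt(9.75114) = 3.122682 m/s
P = 92.8 * 9.81 * 3.122682 = 2842.79 W

2842.79 W


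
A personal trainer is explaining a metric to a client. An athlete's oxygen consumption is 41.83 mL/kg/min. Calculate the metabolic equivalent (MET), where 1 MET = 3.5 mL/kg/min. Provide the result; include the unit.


MET = VO2 / 3.5
= 41.83 / 3.5
= 11.95 METs

11.95 METs


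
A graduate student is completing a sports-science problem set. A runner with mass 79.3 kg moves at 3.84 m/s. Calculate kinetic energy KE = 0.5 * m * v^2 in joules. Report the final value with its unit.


v^2 = 3.84^2 = 14.7456
KE = 0.5 * 79.3 * 14.7456
= 584.66 J

584.66 J


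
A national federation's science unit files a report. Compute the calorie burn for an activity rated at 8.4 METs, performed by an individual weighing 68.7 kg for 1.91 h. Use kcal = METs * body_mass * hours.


Product of METs and mass = 8.4 * 68.7 = 577.08
Total kcal = 577.08 * 1.91 = 1102.22 kcal

1102.22 kcal


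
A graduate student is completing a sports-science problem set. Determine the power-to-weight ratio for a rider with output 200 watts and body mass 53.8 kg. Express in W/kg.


P/W = 200 / 53.8 = 3.717 W/kg

3.717 W/kg


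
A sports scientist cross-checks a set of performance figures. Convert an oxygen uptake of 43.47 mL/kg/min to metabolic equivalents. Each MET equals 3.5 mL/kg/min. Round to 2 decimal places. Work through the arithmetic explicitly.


One MET = 3.5 mL/kg/min
Number of METs = 43.47 / 3.5
= 12.42 METs

12.42 METs


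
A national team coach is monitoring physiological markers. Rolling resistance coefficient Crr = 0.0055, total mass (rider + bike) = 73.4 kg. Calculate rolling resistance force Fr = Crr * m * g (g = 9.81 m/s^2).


Fr = Crr * m * g
= 0.0055 * 73.4 * 9.81
= 3.96 N

3.96 N


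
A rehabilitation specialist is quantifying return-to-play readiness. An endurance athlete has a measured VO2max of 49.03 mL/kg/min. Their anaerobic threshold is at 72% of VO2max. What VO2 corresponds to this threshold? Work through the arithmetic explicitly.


Anaerobic threshold VO2 = VO2max * 72%
= 49.03 * 0.72
= 35.3 mL/kg/min

35.3 mL/kg/min


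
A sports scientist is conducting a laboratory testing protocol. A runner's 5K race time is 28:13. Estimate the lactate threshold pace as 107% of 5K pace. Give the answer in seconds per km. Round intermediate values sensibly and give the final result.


Total race time = 28*60 + 13 = 1693 seconds
5K pace = 1693 / 5 = 338.6 sec/km
LT pace = 338.6 * 1.07 = 362.3 sec/km

362.3 s/km


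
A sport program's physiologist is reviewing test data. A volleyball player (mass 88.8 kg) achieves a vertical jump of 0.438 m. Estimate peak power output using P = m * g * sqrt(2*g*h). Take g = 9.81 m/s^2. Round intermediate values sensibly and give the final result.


2 * g * h = 2 * 9.81 * 0.438 = 8.59356
sqrt(8.59356) = 2.931477 m/s
P = 88.8 * 9.81 * 2.931477 = 2553.69 W

2553.69 W


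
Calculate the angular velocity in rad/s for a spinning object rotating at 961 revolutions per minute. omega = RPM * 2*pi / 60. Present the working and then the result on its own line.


omega = RPM * 2*pi / 60
= 961 * 6.28318531 / 60
= 100.636 rad/s

100.636 rad/s


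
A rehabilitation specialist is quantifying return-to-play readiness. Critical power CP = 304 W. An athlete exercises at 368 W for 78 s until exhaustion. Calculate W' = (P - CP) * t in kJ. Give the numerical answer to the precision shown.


P - CP = 368 - 304 = 64 W
W' = 64 * 78 = 4992 J
= 4992 / 1000 = 4.992 kJ

4.992 kJ


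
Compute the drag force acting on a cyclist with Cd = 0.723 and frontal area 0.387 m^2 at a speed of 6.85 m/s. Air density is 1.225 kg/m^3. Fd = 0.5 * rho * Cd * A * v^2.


Step 1: v^2 = 46.9225
Step 2: Fd = 0.5 * 1.225 * 0.723 * 0.387 * 46.9225
= 8.041 N

8.041 N


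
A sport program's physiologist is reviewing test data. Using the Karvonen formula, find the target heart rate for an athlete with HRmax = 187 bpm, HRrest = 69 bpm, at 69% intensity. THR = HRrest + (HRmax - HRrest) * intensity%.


HRR = 187 - 69 = 118
THR = 69 + 118 * 0.69
= 69 + 81.42
= 150.42 bpm

150.42 bpm


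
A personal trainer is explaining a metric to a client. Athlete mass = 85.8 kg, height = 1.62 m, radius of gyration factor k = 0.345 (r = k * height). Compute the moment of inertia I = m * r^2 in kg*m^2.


r = k * height = 0.345 * 1.62 = 0.5589 m
r^2 = 0.5589^2 = 0.312369
I = 85.8 * 0.312369 = 26.801 kg*m^2

26.801 kg*m^2


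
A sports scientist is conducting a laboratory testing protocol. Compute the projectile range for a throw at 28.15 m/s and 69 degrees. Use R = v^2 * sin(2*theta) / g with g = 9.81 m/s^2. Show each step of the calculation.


Two times the angle = 138 degrees
sin(138) = 0.669131
R = 792.4225 * 0.669131 / 9.81 = 54.05 m

54.05 m


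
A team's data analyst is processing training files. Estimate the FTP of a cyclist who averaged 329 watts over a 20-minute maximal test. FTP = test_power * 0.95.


FTP = 329 * 0.95 = 312.55 W

312.55 W


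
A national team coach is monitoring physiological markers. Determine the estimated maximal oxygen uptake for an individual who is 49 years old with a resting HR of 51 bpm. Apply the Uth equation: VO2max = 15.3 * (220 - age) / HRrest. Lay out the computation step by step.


HRmax = 220 - 49 = 171
VO2max = 15.3 * (171 / 51)
= 15.3 * 3.3529
= 51.3 mL/kg/min

51.3 mL/kg/min


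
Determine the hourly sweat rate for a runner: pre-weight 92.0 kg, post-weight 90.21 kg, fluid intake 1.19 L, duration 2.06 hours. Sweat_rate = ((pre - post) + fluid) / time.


Mass lost = 92.0 - 90.21 = 1.79 kg
Add fluid consumed: 1.79 + 1.19 = 2.98 L total sweat
Sweat rate = 2.98 / 2.06 = 1.447 L/h

1.447 L/h


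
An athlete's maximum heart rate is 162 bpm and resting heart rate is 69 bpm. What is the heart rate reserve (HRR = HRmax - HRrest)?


HRR = HRmax - HRrest
= 162 - 69
= 93 bpm

93 bpm


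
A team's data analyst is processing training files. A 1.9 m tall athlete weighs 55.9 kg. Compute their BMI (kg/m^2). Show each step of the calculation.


height^2 = 3.61 m^2
BMI = 55.9 / 3.61 = 15.48 kg/m^2

15.48 kg/m^2


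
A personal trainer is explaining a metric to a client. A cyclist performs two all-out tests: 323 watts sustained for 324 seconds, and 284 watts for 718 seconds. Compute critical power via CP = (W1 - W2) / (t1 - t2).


W1 = P1 * t1 = 323 * 324 = 104652 J
W2 = P2 * t2 = 284 * 718 = 203912 J
CP = (104652 - 203912) / (324 - 718)
= 251.93 W

251.93 W


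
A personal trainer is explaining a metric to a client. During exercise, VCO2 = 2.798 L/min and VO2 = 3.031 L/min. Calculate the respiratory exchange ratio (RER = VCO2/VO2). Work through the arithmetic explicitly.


RER = VCO2 / VO2
= 2.798 / 3.031
= 0.9231

0.9231


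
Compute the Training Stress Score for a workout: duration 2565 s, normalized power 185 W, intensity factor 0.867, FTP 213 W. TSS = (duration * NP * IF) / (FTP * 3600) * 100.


Product = 2565 * 185 * 0.867 = 411413.175
Base = 213 * 3600 = 766800
TSS = 411413.175 / 766800 * 100 = 53.65

53.65 TSS


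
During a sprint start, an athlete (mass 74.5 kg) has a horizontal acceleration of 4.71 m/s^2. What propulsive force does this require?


Propulsive force = mass * acceleration
= 74.5 kg * 4.71 m/s^2
= 350.9 N

350.9 N


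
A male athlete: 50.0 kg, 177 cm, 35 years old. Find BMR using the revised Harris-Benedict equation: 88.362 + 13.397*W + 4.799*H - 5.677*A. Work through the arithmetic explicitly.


Intercept = 88.362
Weight contribution = 13.397 * 50.0 = 669.85
Height contribution = 4.799 * 177 = 849.423
Age contribution = 5.677 * 35 = 198.695
BMR = 88.362 + 669.85 + 849.423 - 198.695
= 1408.94 kcal/day

1408.94 kcal/day


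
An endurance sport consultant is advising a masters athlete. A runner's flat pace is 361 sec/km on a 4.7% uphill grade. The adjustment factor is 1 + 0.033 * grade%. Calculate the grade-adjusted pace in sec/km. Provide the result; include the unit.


Factor = 1 + 0.033 * 4.7 = 1.1551
Adjusted pace = 361 * 1.1551
= 416.99 sec/km

416.99 s/km


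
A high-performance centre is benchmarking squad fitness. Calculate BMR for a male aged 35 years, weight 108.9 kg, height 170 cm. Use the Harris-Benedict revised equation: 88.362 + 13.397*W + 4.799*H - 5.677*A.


Substituting values:
W term = 13.397 * 108.9 = 1458.9333
H term = 4.799 * 170 = 815.83
A term = 5.677 * 35 = 198.695
BMR = 2164.43 kcal/day

2164.43 kcal/day


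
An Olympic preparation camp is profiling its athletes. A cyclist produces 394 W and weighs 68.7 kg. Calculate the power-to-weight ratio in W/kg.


P/W = power / mass
= 394 / 68.7
= 5.735 W/kg

5.735 W/kg


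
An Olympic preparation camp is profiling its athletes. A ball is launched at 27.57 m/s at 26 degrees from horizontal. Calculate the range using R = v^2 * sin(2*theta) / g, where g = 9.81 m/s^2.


sin(2 * 26) = sin(52) = 0.788011
v^2 = 27.57^2 = 760.1049
R = 760.1049 * 0.788011 / 9.81
= 61.057 m

61.057 m


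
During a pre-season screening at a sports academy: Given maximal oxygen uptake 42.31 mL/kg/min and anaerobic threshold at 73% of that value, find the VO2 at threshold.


Percentage as decimal = 0.73
VO2 at AT = 42.31 * 0.73 = 30.89 mL/kg/min

30.89 mL/kg/min


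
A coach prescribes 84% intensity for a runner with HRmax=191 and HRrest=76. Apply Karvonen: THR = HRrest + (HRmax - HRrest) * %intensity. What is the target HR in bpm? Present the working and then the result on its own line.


Heart rate reserve = 191 - 76 = 115
Intensity fraction = 84 / 100 = 0.84
THR = 76 + 115 * 0.84 = 172.6 bpm

172.6 bpm


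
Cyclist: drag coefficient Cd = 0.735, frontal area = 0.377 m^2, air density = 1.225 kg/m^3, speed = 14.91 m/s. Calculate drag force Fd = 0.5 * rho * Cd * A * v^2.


v^2 = 14.91^2 = 222.3081
Fd = 0.5 * 1.225 * 0.735 * 0.377 * 222.3081
= 37.73 N

37.73 N


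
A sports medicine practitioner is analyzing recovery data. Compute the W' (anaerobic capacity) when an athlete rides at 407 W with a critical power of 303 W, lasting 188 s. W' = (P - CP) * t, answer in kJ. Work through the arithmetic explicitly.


Above-CP power = 104 W
Duration = 188 s
W' = 104 * 188 = 19552 J
Convert: 19552 / 1000 = 19.552 kJ

19.552 kJ


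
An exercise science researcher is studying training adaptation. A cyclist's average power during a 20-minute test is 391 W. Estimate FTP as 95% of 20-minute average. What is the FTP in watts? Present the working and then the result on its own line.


FTP = 20-min power * 0.95
= 391 * 0.95
= 371.45 W

371.45 W


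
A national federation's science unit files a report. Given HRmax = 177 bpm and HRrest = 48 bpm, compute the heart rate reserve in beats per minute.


Heart rate reserve = maximum HR minus resting HR
HRR = 177 - 48 = 129 bpm

129 bpm


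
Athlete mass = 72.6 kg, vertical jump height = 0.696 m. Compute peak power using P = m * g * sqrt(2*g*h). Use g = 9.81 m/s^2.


sqrt(2 * 9.81 * 0.696) = sqrt(13.65552) = 3.695338 m/s
P = 72.6 * 9.81 * 3.695338
= 2631.84 W

2631.84 W


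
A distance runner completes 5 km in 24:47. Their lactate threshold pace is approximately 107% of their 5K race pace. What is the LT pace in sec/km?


Convert to seconds: 24 min 47 s = 1487 s
Pace per km = 1487 / 5 = 297.4 s/km
LT pace = 297.4 * 1.07 = 318.22 s/km

318.22 s/km


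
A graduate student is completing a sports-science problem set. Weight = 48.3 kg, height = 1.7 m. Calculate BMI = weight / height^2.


height^2 = 1.7^2 = 2.89
BMI = 48.3 / 2.89 = 16.71 kg/m^2

16.71 kg/m^2


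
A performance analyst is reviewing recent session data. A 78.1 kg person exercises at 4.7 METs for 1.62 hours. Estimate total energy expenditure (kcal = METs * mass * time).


Energy = METs * mass(kg) * time(h)
= 4.7 * 78.1 * 1.62
= 594.65 kcal

594.65 kcal


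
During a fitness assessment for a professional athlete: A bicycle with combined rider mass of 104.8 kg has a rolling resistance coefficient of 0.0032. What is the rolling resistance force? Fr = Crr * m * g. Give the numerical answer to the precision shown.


Fr = 0.0032 * 104.8 * 9.81
= 0.33536 * 9.81
= 3.29 N

3.29 N


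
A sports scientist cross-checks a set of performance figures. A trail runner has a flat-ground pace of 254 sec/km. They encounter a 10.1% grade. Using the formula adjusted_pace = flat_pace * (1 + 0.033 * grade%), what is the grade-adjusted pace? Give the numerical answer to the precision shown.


Grade factor = 1 + 0.033 * 10.1 = 1.3333
Adjusted = 254 * 1.3333 = 338.66 sec/km

338.66 s/km
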